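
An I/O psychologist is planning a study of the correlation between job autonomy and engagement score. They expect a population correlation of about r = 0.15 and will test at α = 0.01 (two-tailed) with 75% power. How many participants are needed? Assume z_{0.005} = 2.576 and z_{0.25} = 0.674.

Fisher's z: C = ½·ln((1+r)/(1−r)) = ½·ln(1.3529) = 0.1511.
n = ((z_{α/2} + z_β)/C)² + 3.
(2.576 + 0.674) / 0.1511 = 3.250 / 0.1511 = 21.509.
n = 21.509² + 3 = 462.63 + 3 = 465.6.
Round up.

n = 466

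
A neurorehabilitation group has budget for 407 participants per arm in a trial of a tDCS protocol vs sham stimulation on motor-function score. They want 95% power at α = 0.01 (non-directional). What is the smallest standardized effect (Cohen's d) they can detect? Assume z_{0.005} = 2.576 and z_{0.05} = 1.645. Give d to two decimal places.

For two independent groups of n = 407 each: d_min = (z_{α/2} + z_β)·√(2/n).
z-sum = 2.576 + 1.645 = 4.221.
d_min = 4.221 × √(2/407) = 4.221 × 0.0701 = 0.296.

d_min ≈ 0.30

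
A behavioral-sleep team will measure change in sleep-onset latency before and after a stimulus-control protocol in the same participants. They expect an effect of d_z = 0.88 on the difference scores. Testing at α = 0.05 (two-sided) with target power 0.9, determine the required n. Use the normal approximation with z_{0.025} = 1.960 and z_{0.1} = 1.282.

n = 14 pairs

For a paired (one-sample on differences) test: n = ((z_{α/2} + z_β) / d)².
z_{α/2} + z_β = 1.960 + 1.282 = 3.242.
n = (3.242 / 0.88)² = 3.684² = 13.57.
Round up.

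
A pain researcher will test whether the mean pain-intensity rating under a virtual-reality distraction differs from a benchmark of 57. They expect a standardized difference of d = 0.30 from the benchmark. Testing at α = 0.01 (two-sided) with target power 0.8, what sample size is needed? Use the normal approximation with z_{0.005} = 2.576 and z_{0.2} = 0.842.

n = 130

For a one-sample test: n = ((z_{α/2} + z_β) / d)².
z_{α/2} + z_β = 2.576 + 0.842 = 3.418.
n = (3.418 / 0.30)² = 11.393² = 129.81.
Round up.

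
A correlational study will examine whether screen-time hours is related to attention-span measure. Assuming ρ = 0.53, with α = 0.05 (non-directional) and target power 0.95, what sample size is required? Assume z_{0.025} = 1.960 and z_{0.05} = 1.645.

Fisher's z: C = ½·ln((1+r)/(1−r)) = ½·ln(3.2553) = 0.5901.
n = ((z_{α/2} + z_β)/C)² + 3.
(1.960 + 1.645) / 0.5901 = 3.605 / 0.5901 = 6.109.
n = 6.109² + 3 = 37.32 + 3 = 40.3.
Round up.

n = 41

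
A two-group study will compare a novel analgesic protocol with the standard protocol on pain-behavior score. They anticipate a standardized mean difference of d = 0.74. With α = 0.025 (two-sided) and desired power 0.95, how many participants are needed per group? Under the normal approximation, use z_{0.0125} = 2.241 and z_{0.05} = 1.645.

For two independent groups with equal n: n = 2·((z_{α/2} + z_β) / d)².
z_{α/2} + z_β = 2.241 + 1.645 = 3.886.
n = 2 × (3.886 / 0.74)² = 2 × 5.251² = 2 × 27.58 = 55.2.
Round up to the next whole participant.

n = 56 per group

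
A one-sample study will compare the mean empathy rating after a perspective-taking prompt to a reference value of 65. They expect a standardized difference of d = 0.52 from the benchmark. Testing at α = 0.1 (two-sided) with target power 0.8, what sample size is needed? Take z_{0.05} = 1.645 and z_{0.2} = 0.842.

n = 23

For a one-sample test: n = ((z_{α/2} + z_β) / d)².
z_{α/2} + z_β = 1.645 + 0.842 = 2.487.
n = (2.487 / 0.52)² = 4.783² = 22.87.
Round up.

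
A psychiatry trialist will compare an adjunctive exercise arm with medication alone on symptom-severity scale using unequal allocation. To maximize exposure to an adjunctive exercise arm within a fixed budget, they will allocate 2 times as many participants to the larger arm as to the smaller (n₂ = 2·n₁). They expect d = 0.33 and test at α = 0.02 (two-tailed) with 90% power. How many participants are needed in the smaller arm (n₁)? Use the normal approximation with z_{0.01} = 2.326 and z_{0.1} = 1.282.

n₁ = 180

With allocation ratio k = n₂/n₁ = 2, Var(x̄₁−x̄₂) = σ²(1/n₁ + 1/(k·n₁)) = σ²·(k+1)/(k·n₁).
So n₁ = (1 + 1/k)·((z_{α/2} + z_β)/d)² = 1.500 × (3.608/0.33)².
n₁ = 1.500 × 119.54 = 179.3.
Round up: n₁ = 180, giving n₂ = 2 × 180 = 360.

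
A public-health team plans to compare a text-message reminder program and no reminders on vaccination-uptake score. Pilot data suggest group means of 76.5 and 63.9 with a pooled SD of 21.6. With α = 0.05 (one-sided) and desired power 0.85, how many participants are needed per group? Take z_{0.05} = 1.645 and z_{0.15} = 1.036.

Cohen's d = |M₁ − M₂| / SD_pooled = |76.5 − 63.9| / 21.6 = 12.6 / 21.6 = 0.583.
For two independent groups with equal n: n = 2·((z_{α} + z_β) / d)².
z_{α} + z_β = 1.645 + 1.036 = 2.681.
n = 2 × (2.681 / 0.583)² = 2 × 4.599² = 2 × 21.15 = 42.3.
Round up to the next whole participant.

n = 43 per group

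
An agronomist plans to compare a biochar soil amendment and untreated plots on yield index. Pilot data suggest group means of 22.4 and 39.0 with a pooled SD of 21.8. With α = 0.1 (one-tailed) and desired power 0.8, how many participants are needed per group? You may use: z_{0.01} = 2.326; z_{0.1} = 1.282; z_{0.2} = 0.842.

n = 16 per group

Cohen's d = |M₁ − M₂| / SD_pooled = |22.4 − 39.0| / 21.8 = 16.6 / 21.8 = 0.761.
For two independent groups with equal n: n = 2·((z_{α} + z_β) / d)².
z_{α} + z_β = 1.282 + 0.842 = 2.124.
n = 2 × (2.124 / 0.761)² = 2 × 2.791² = 2 × 7.79 = 15.6.
Round up to the next whole participant.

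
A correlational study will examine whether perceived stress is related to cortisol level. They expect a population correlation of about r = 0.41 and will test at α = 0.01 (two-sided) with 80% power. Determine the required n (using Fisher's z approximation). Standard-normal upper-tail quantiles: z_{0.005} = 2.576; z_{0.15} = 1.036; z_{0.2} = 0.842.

n = 65

Fisher's z: C = ½·ln((1+r)/(1−r)) = ½·ln(2.3898) = 0.4356.
n = ((z_{α/2} + z_β)/C)² + 3.
(2.576 + 0.842) / 0.4356 = 3.418 / 0.4356 = 7.847.
n = 7.847² + 3 = 61.57 + 3 = 64.6.
Round up.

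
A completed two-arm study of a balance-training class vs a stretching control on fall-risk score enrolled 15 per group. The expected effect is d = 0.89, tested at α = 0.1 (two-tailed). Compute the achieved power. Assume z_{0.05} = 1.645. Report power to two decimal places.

For two equal groups, power = Φ(d·√(n/2) − z_{α/2}).
d·√(n/2) = 0.89 × √(15/2) = 0.89 × 2.739 = 2.437.
z_β = 2.437 − 1.645 = 0.792.
Power = Φ(0.792) = 0.786.

power ≈ 0.79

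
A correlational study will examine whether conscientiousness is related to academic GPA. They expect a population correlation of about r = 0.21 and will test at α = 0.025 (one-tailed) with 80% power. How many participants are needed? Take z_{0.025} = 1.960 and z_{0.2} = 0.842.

Fisher's z: C = ½·ln((1+r)/(1−r)) = ½·ln(1.5316) = 0.2132.
n = ((z_{α} + z_β)/C)² + 3.
(1.960 + 0.842) / 0.2132 = 2.802 / 0.2132 = 13.143.
n = 13.143² + 3 = 172.73 + 3 = 175.7.
Round up.

n = 176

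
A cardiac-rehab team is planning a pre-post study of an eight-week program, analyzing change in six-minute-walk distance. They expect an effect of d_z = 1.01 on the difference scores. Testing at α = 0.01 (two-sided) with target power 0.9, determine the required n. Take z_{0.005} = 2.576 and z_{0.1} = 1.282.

n = 15 pairs

For a paired (one-sample on differences) test: n = ((z_{α/2} + z_β) / d)².
z_{α/2} + z_β = 2.576 + 1.282 = 3.858.
n = (3.858 / 1.01)² = 3.820² = 14.59.
Round up.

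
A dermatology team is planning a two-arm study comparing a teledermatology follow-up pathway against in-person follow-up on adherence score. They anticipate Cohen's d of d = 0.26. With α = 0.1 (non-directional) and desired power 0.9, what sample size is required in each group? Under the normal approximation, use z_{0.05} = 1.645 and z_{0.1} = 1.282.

For two independent groups with equal n: n = 2·((z_{α/2} + z_β) / d)².
z_{α/2} + z_β = 1.645 + 1.282 = 2.927.
n = 2 × (2.927 / 0.26)² = 2 × 11.258² = 2 × 126.74 = 253.5.
Round up to the next whole participant.

n = 254 per group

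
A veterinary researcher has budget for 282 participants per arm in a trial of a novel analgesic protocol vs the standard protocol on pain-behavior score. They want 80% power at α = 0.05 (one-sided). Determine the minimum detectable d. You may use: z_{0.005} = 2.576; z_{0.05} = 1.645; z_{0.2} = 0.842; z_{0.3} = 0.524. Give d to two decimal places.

For two independent groups of n = 282 each: d_min = (z_{α} + z_β)·√(2/n).
z-sum = 1.645 + 0.842 = 2.487.
d_min = 2.487 × √(2/282) = 2.487 × 0.0842 = 0.209.

d_min ≈ 0.21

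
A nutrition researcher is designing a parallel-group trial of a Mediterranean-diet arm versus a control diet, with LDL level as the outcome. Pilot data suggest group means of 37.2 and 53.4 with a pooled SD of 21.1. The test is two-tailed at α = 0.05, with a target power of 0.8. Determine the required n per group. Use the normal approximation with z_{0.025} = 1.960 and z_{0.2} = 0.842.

n = 27 per group

Cohen's d = |M₁ − M₂| / SD_pooled = |37.2 − 53.4| / 21.1 = 16.2 / 21.1 = 0.768.
For two independent groups with equal n: n = 2·((z_{α/2} + z_β) / d)².
z_{α/2} + z_β = 1.960 + 0.842 = 2.802.
n = 2 × (2.802 / 0.768)² = 2 × 3.648² = 2 × 13.31 = 26.6.
Round up to the next whole participant.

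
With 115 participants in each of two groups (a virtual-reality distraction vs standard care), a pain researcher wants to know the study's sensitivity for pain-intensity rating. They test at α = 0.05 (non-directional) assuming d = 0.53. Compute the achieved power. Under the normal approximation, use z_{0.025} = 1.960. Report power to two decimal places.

For two equal groups, power = Φ(d·√(n/2) − z_{α/2}).
d·√(n/2) = 0.53 × √(115/2) = 0.53 × 7.583 = 4.019.
z_β = 4.019 − 1.960 = 2.059.
Power = Φ(2.059) = 0.980.

power ≈ 0.98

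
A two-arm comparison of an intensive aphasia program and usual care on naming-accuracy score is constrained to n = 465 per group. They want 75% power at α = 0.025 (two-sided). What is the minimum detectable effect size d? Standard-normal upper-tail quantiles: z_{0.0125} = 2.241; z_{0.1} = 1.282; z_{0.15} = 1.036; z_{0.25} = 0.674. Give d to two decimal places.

For two independent groups of n = 465 each: d_min = (z_{α/2} + z_β)·√(2/n).
z-sum = 2.241 + 0.674 = 2.915.
d_min = 2.915 × √(2/465) = 2.915 × 0.0656 = 0.191.

d_min ≈ 0.19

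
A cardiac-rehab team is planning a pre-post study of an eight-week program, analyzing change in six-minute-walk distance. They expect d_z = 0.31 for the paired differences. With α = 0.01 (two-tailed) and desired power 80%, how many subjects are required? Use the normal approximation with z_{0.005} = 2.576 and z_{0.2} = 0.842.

n = 122 pairs

For a paired (one-sample on differences) test: n = ((z_{α/2} + z_β) / d)².
z_{α/2} + z_β = 2.576 + 0.842 = 3.418.
n = (3.418 / 0.31)² = 11.026² = 121.57.
Round up.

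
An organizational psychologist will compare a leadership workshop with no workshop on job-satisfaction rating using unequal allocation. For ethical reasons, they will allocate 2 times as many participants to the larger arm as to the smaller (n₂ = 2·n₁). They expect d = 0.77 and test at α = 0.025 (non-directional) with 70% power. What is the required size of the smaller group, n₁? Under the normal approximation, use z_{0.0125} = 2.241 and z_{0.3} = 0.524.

n₁ = 20

With allocation ratio k = n₂/n₁ = 2, Var(x̄₁−x̄₂) = σ²(1/n₁ + 1/(k·n₁)) = σ²·(k+1)/(k·n₁).
So n₁ = (1 + 1/k)·((z_{α/2} + z_β)/d)² = 1.500 × (2.765/0.77)².
n₁ = 1.500 × 12.89 = 19.3.
Round up: n₁ = 20, giving n₂ = 2 × 20 = 40.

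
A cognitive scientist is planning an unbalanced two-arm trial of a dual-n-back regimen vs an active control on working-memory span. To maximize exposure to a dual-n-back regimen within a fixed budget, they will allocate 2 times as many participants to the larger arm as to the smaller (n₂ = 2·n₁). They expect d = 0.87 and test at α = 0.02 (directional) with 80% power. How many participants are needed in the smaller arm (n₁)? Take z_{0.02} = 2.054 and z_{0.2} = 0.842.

n₁ = 17

With allocation ratio k = n₂/n₁ = 2, Var(x̄₁−x̄₂) = σ²(1/n₁ + 1/(k·n₁)) = σ²·(k+1)/(k·n₁).
So n₁ = (1 + 1/k)·((z_{α} + z_β)/d)² = 1.500 × (2.896/0.87)².
n₁ = 1.500 × 11.08 = 16.6.
Round up: n₁ = 17, giving n₂ = 2 × 17 = 34.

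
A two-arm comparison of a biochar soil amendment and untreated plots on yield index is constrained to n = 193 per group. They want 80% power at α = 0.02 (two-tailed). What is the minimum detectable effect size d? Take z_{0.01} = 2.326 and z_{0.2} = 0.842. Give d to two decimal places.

d_min ≈ 0.32

For two independent groups of n = 193 each: d_min = (z_{α/2} + z_β)·√(2/n).
z-sum = 2.326 + 0.842 = 3.168.
d_min = 3.168 × √(2/193) = 3.168 × 0.1018 = 0.322.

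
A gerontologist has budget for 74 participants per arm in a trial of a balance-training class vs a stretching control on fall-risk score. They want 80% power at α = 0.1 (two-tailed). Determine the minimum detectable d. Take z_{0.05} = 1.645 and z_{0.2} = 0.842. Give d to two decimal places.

d_min ≈ 0.41

For two independent groups of n = 74 each: d_min = (z_{α/2} + z_β)·√(2/n).
z-sum = 1.645 + 0.842 = 2.487.
d_min = 2.487 × √(2/74) = 2.487 × 0.1644 = 0.409.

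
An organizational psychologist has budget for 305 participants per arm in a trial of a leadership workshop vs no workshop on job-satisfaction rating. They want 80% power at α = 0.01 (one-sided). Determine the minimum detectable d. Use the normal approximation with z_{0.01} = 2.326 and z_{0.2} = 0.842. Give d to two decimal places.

For two independent groups of n = 305 each: d_min = (z_{α} + z_β)·√(2/n).
z-sum = 2.326 + 0.842 = 3.168.
d_min = 3.168 × √(2/305) = 3.168 × 0.0810 = 0.257.

d_min ≈ 0.26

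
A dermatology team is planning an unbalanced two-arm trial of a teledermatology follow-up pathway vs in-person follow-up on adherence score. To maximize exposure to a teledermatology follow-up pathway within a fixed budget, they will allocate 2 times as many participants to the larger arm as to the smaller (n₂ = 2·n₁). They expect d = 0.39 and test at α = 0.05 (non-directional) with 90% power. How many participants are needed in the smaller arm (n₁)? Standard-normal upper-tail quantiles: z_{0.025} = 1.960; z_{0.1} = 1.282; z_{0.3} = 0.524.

With allocation ratio k = n₂/n₁ = 2, Var(x̄₁−x̄₂) = σ²(1/n₁ + 1/(k·n₁)) = σ²·(k+1)/(k·n₁).
So n₁ = (1 + 1/k)·((z_{α/2} + z_β)/d)² = 1.500 × (3.242/0.39)².
n₁ = 1.500 × 69.10 = 103.7.
Round up: n₁ = 104, giving n₂ = 2 × 104 = 208.

n₁ = 104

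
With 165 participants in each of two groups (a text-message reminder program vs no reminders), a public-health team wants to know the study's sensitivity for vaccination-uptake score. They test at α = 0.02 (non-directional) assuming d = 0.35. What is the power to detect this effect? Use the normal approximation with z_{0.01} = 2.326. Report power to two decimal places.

For two equal groups, power = Φ(d·√(n/2) − z_{α/2}).
d·√(n/2) = 0.35 × √(165/2) = 0.35 × 9.083 = 3.179.
z_β = 3.179 − 2.326 = 0.853.
Power = Φ(0.853) = 0.803.

power ≈ 0.80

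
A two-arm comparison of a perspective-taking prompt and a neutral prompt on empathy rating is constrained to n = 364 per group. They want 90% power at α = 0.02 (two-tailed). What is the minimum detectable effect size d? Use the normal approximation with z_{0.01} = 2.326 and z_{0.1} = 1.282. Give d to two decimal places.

For two independent groups of n = 364 each: d_min = (z_{α/2} + z_β)·√(2/n).
z-sum = 2.326 + 1.282 = 3.608.
d_min = 3.608 × √(2/364) = 3.608 × 0.0741 = 0.267.

d_min ≈ 0.27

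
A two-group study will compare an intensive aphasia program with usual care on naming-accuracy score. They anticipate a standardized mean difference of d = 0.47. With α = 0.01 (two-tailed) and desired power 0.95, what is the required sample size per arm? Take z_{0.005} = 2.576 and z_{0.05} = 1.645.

n = 162 per group

For two independent groups with equal n: n = 2·((z_{α/2} + z_β) / d)².
z_{α/2} + z_β = 2.576 + 1.645 = 4.221.
n = 2 × (4.221 / 0.47)² = 2 × 8.981² = 2 × 80.66 = 161.3.
Round up to the next whole participant.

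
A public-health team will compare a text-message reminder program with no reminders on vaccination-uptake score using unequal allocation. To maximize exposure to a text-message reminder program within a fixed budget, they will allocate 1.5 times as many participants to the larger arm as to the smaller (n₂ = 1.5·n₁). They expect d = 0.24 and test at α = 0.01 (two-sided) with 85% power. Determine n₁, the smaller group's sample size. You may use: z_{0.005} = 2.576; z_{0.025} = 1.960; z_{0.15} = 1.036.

n₁ = 378

With allocation ratio k = n₂/n₁ = 1.5, Var(x̄₁−x̄₂) = σ²(1/n₁ + 1/(k·n₁)) = σ²·(k+1)/(k·n₁).
So n₁ = (1 + 1/k)·((z_{α/2} + z_β)/d)² = 1.667 × (3.612/0.24)².
n₁ = 1.667 × 226.50 = 377.5.
Round up: n₁ = 378, giving n₂ = 1.5 × 378 = 567.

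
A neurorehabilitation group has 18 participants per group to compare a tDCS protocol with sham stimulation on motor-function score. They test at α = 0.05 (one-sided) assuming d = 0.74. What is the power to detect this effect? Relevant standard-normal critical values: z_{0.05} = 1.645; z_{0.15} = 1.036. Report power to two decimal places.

power ≈ 0.72

For two equal groups, power = Φ(d·√(n/2) − z_{α}).
d·√(n/2) = 0.74 × √(18/2) = 0.74 × 3.000 = 2.220.
z_β = 2.220 − 1.645 = 0.575.
Power = Φ(0.575) = 0.717.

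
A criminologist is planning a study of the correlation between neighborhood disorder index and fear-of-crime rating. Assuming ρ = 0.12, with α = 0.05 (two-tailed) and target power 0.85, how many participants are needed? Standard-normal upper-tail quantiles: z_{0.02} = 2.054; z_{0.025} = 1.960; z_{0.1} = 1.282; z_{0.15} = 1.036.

n = 621

Fisher's z: C = ½·ln((1+r)/(1−r)) = ½·ln(1.2727) = 0.1206.
n = ((z_{α/2} + z_β)/C)² + 3.
(1.960 + 1.036) / 0.1206 = 2.996 / 0.1206 = 24.842.
n = 24.842² + 3 = 617.15 + 3 = 620.1.
Round up.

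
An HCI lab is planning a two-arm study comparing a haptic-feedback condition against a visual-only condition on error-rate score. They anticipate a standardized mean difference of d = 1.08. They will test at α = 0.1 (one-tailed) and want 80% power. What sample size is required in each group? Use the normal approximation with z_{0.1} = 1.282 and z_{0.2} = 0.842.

For two independent groups with equal n: n = 2·((z_{α} + z_β) / d)².
z_{α} + z_β = 1.282 + 0.842 = 2.124.
n = 2 × (2.124 / 1.08)² = 2 × 1.967² = 2 × 3.87 = 7.7.
Round up to the next whole participant.

n = 8 per group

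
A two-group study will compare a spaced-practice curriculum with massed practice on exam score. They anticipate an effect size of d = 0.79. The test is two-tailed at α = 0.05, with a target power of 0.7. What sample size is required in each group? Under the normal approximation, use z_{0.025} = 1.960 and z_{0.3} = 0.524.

For two independent groups with equal n: n = 2·((z_{α/2} + z_β) / d)².
z_{α/2} + z_β = 1.960 + 0.524 = 2.484.
n = 2 × (2.484 / 0.79)² = 2 × 3.144² = 2 × 9.89 = 19.8.
Round up to the next whole participant.

n = 20 per group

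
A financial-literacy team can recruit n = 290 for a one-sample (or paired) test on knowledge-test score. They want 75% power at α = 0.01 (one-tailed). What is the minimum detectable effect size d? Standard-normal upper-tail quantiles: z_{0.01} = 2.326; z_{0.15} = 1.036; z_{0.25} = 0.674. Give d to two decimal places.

d_min ≈ 0.18

For a single sample (or paired design) of n = 290: d_min = (z_{α} + z_β)/√n.
z-sum = 2.326 + 0.674 = 3.000.
d_min = 3.000 / √290 = 3.000 / 17.029 = 0.176.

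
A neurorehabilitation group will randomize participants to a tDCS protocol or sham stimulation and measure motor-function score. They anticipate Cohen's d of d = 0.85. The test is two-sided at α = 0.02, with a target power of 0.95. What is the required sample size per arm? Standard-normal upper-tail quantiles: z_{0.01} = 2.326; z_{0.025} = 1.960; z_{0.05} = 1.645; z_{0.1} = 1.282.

For two independent groups with equal n: n = 2·((z_{α/2} + z_β) / d)².
z_{α/2} + z_β = 2.326 + 1.645 = 3.971.
n = 2 × (3.971 / 0.85)² = 2 × 4.672² = 2 × 21.83 = 43.7.
Round up to the next whole participant.

n = 44 per group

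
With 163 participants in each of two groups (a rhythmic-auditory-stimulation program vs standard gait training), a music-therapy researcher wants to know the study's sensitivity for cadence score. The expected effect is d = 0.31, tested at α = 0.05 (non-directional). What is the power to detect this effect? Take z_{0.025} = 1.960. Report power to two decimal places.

power ≈ 0.80

For two equal groups, power = Φ(d·√(n/2) − z_{α/2}).
d·√(n/2) = 0.31 × √(163/2) = 0.31 × 9.028 = 2.799.
z_β = 2.799 − 1.960 = 0.839.
Power = Φ(0.839) = 0.799.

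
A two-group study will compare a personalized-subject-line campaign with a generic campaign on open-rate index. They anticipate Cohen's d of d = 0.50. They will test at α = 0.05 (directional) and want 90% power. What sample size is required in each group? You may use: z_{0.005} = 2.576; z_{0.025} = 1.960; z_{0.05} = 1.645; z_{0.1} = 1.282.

n = 69 per group

For two independent groups with equal n: n = 2·((z_{α} + z_β) / d)².
z_{α} + z_β = 1.645 + 1.282 = 2.927.
n = 2 × (2.927 / 0.50)² = 2 × 5.854² = 2 × 34.27 = 68.5.
Round up to the next whole participant.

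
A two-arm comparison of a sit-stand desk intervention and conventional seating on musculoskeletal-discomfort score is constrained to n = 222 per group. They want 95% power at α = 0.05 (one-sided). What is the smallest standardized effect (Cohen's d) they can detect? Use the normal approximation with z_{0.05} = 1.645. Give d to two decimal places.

d_min ≈ 0.31

For two independent groups of n = 222 each: d_min = (z_{α} + z_β)·√(2/n).
z-sum = 1.645 + 1.645 = 3.290.
d_min = 3.290 × √(2/222) = 3.290 × 0.0949 = 0.312.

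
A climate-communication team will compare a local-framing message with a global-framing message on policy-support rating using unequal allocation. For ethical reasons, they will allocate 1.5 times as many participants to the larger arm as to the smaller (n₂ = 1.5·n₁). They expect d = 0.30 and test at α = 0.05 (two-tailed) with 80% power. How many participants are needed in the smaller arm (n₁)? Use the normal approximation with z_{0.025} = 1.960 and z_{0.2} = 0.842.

n₁ = 146

With allocation ratio k = n₂/n₁ = 1.5, Var(x̄₁−x̄₂) = σ²(1/n₁ + 1/(k·n₁)) = σ²·(k+1)/(k·n₁).
So n₁ = (1 + 1/k)·((z_{α/2} + z_β)/d)² = 1.667 × (2.802/0.30)².
n₁ = 1.667 × 87.24 = 145.4.
Round up: n₁ = 146, giving n₂ = 1.5 × 146 = 219.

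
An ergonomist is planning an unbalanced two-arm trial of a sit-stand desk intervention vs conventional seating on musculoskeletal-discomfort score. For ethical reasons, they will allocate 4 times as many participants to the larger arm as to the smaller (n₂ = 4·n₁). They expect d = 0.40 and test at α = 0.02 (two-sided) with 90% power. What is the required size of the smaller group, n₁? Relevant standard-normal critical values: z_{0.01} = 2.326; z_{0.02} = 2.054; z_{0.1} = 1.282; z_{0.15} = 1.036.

n₁ = 102

With allocation ratio k = n₂/n₁ = 4, Var(x̄₁−x̄₂) = σ²(1/n₁ + 1/(k·n₁)) = σ²·(k+1)/(k·n₁).
So n₁ = (1 + 1/k)·((z_{α/2} + z_β)/d)² = 1.250 × (3.608/0.40)².
n₁ = 1.250 × 81.36 = 101.7.
Round up: n₁ = 102, giving n₂ = 4 × 102 = 408.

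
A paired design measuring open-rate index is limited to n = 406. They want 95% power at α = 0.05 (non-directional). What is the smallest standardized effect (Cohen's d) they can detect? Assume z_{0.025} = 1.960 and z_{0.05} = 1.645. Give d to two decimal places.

For a single sample (or paired design) of n = 406: d_min = (z_{α/2} + z_β)/√n.
z-sum = 1.960 + 1.645 = 3.605.
d_min = 3.605 / √406 = 3.605 / 20.149 = 0.179.

d_min ≈ 0.18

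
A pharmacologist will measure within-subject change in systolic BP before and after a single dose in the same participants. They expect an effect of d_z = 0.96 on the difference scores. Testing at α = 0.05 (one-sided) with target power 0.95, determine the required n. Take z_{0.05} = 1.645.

n = 12 pairs

For a paired (one-sample on differences) test: n = ((z_{α} + z_β) / d)².
z_{α} + z_β = 1.645 + 1.645 = 3.290.
n = (3.290 / 0.96)² = 3.427² = 11.74.
Round up.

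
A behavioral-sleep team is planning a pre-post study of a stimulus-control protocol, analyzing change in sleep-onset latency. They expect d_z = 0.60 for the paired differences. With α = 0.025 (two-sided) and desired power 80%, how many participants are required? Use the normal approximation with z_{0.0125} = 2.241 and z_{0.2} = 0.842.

For a paired (one-sample on differences) test: n = ((z_{α/2} + z_β) / d)².
z_{α/2} + z_β = 2.241 + 0.842 = 3.083.
n = (3.083 / 0.60)² = 5.138² = 26.40.
Round up.

n = 27 pairs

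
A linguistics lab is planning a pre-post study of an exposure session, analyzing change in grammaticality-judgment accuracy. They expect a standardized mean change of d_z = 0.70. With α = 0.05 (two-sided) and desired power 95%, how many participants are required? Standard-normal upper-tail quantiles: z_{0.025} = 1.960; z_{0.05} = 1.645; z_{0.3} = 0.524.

For a paired (one-sample on differences) test: n = ((z_{α/2} + z_β) / d)².
z_{α/2} + z_β = 1.960 + 1.645 = 3.605.
n = (3.605 / 0.70)² = 5.150² = 26.52.
Round up.

n = 27 pairs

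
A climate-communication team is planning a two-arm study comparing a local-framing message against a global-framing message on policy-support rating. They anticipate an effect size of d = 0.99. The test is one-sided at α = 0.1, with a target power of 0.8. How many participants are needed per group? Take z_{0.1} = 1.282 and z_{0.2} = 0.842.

For two independent groups with equal n: n = 2·((z_{α} + z_β) / d)².
z_{α} + z_β = 1.282 + 0.842 = 2.124.
n = 2 × (2.124 / 0.99)² = 2 × 2.145² = 2 × 4.60 = 9.2.
Round up to the next whole participant.

n = 10 per group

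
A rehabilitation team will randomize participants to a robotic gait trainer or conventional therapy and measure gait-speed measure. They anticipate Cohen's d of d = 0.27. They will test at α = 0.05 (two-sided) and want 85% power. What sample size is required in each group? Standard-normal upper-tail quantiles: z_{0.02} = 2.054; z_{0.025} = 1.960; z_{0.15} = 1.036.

n = 247 per group

For two independent groups with equal n: n = 2·((z_{α/2} + z_β) / d)².
z_{α/2} + z_β = 1.960 + 1.036 = 2.996.
n = 2 × (2.996 / 0.27)² = 2 × 11.096² = 2 × 123.13 = 246.3.
Round up to the next whole participant.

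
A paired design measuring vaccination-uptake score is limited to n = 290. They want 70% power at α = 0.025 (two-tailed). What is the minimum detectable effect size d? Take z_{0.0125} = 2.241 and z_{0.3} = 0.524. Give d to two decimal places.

For a single sample (or paired design) of n = 290: d_min = (z_{α/2} + z_β)/√n.
z-sum = 2.241 + 0.524 = 2.765.
d_min = 2.765 / √290 = 2.765 / 17.029 = 0.162.

d_min ≈ 0.16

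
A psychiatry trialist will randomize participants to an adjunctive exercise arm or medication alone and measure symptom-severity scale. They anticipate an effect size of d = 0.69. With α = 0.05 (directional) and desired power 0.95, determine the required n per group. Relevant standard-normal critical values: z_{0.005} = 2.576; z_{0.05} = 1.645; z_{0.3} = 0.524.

n = 46 per group

For two independent groups with equal n: n = 2·((z_{α} + z_β) / d)².
z_{α} + z_β = 1.645 + 1.645 = 3.290.
n = 2 × (3.290 / 0.69)² = 2 × 4.768² = 2 × 22.73 = 45.5.
Round up to the next whole participant.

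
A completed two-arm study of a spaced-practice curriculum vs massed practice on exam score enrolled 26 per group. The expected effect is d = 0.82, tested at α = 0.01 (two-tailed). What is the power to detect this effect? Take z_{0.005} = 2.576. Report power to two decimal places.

For two equal groups, power = Φ(d·√(n/2) − z_{α/2}).
d·√(n/2) = 0.82 × √(26/2) = 0.82 × 3.606 = 2.957.
z_β = 2.957 − 2.576 = 0.381.
Power = Φ(0.381) = 0.648.

power ≈ 0.65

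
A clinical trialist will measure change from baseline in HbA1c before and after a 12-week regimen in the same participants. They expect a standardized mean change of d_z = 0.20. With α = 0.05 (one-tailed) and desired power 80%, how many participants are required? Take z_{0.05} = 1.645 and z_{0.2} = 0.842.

For a paired (one-sample on differences) test: n = ((z_{α} + z_β) / d)².
z_{α} + z_β = 1.645 + 0.842 = 2.487.
n = (2.487 / 0.20)² = 12.435² = 154.63.
Round up.

n = 155 pairs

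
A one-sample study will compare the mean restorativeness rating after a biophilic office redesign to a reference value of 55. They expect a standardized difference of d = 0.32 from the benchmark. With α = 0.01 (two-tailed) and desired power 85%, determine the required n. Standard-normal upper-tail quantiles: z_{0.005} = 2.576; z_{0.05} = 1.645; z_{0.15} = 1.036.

n = 128

For a one-sample test: n = ((z_{α/2} + z_β) / d)².
z_{α/2} + z_β = 2.576 + 1.036 = 3.612.
n = (3.612 / 0.32)² = 11.287² = 127.41.
Round up.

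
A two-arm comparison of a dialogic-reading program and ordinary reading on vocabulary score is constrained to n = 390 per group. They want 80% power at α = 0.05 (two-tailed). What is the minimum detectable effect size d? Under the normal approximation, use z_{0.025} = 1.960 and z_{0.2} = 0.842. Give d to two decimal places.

For two independent groups of n = 390 each: d_min = (z_{α/2} + z_β)·√(2/n).
z-sum = 1.960 + 0.842 = 2.802.
d_min = 2.802 × √(2/390) = 2.802 × 0.0716 = 0.201.

d_min ≈ 0.20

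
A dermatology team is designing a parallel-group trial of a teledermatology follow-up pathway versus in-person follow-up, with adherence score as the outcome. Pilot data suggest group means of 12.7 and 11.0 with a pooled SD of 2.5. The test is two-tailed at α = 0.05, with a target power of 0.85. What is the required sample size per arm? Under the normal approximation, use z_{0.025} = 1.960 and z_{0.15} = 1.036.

Cohen's d = |M₁ − M₂| / SD_pooled = |12.7 − 11.0| / 2.5 = 1.7 / 2.5 = 0.680.
For two independent groups with equal n: n = 2·((z_{α/2} + z_β) / d)².
z_{α/2} + z_β = 1.960 + 1.036 = 2.996.
n = 2 × (2.996 / 0.680)² = 2 × 4.406² = 2 × 19.41 = 38.8.
Round up to the next whole participant.

n = 39 per group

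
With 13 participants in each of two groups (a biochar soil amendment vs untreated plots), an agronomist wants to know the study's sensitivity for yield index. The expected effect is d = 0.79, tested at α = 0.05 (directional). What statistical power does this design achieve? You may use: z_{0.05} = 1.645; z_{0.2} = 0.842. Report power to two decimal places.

For two equal groups, power = Φ(d·√(n/2) − z_{α}).
d·√(n/2) = 0.79 × √(13/2) = 0.79 × 2.550 = 2.014.
z_β = 2.014 − 1.645 = 0.369.
Power = Φ(0.369) = 0.644.

power ≈ 0.64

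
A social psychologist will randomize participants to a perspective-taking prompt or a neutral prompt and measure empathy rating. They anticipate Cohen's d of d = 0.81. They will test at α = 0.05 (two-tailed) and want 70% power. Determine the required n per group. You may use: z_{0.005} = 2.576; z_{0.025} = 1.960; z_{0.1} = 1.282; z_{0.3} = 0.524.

For two independent groups with equal n: n = 2·((z_{α/2} + z_β) / d)².
z_{α/2} + z_β = 1.960 + 0.524 = 2.484.
n = 2 × (2.484 / 0.81)² = 2 × 3.067² = 2 × 9.40 = 18.8.
Round up to the next whole participant.

n = 19 per group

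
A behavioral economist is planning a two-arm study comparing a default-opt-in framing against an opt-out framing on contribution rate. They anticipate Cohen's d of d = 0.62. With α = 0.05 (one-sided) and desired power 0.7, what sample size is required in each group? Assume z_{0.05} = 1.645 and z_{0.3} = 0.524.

For two independent groups with equal n: n = 2·((z_{α} + z_β) / d)².
z_{α} + z_β = 1.645 + 0.524 = 2.169.
n = 2 × (2.169 / 0.62)² = 2 × 3.498² = 2 × 12.24 = 24.5.
Round up to the next whole participant.

n = 25 per group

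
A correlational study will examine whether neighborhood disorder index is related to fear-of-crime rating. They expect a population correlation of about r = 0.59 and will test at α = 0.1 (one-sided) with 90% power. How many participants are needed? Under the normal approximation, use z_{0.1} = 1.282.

n = 18

Fisher's z: C = ½·ln((1+r)/(1−r)) = ½·ln(3.8780) = 0.6777.
n = ((z_{α} + z_β)/C)² + 3.
(1.282 + 1.282) / 0.6777 = 2.564 / 0.6777 = 3.783.
n = 3.783² + 3 = 14.31 + 3 = 17.3.
Round up.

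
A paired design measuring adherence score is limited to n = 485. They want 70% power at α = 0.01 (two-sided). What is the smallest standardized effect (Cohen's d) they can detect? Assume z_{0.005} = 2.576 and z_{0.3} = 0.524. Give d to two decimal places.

d_min ≈ 0.14

For a single sample (or paired design) of n = 485: d_min = (z_{α/2} + z_β)/√n.
z-sum = 2.576 + 0.524 = 3.100.
d_min = 3.100 / √485 = 3.100 / 22.023 = 0.141.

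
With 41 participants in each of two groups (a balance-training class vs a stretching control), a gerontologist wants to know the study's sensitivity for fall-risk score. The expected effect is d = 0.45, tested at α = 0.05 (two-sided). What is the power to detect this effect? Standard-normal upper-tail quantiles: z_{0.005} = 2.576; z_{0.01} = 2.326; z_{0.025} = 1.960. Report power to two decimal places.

power ≈ 0.53

For two equal groups, power = Φ(d·√(n/2) − z_{α/2}).
d·√(n/2) = 0.45 × √(41/2) = 0.45 × 4.528 = 2.037.
z_β = 2.037 − 1.960 = 0.077.
Power = Φ(0.077) = 0.531.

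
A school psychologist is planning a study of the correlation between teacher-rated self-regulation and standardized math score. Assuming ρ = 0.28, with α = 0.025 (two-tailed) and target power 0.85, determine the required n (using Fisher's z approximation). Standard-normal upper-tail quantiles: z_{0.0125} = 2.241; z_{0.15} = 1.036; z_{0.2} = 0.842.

n = 133

Fisher's z: C = ½·ln((1+r)/(1−r)) = ½·ln(1.7778) = 0.2877.
n = ((z_{α/2} + z_β)/C)² + 3.
(2.241 + 1.036) / 0.2877 = 3.277 / 0.2877 = 11.390.
n = 11.390² + 3 = 129.74 + 3 = 132.7.
Round up.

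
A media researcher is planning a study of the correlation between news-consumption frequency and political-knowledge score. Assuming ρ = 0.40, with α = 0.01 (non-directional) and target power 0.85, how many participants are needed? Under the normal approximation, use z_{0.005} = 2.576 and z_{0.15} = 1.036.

n = 76

Fisher's z: C = ½·ln((1+r)/(1−r)) = ½·ln(2.3333) = 0.4236.
n = ((z_{α/2} + z_β)/C)² + 3.
(2.576 + 1.036) / 0.4236 = 3.612 / 0.4236 = 8.527.
n = 8.527² + 3 = 72.71 + 3 = 75.7.
Round up.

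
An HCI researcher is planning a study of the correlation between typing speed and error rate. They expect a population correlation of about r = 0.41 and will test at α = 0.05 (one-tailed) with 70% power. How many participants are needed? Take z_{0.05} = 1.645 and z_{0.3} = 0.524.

Fisher's z: C = ½·ln((1+r)/(1−r)) = ½·ln(2.3898) = 0.4356.
n = ((z_{α} + z_β)/C)² + 3.
(1.645 + 0.524) / 0.4356 = 2.169 / 0.4356 = 4.979.
n = 4.979² + 3 = 24.79 + 3 = 27.8.
Round up.

n = 28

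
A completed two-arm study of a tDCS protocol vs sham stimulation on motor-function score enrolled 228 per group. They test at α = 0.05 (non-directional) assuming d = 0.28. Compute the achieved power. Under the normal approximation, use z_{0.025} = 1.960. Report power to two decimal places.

For two equal groups, power = Φ(d·√(n/2) − z_{α/2}).
d·√(n/2) = 0.28 × √(228/2) = 0.28 × 10.677 = 2.990.
z_β = 2.990 − 1.960 = 1.030.
Power = Φ(1.030) = 0.848.

power ≈ 0.85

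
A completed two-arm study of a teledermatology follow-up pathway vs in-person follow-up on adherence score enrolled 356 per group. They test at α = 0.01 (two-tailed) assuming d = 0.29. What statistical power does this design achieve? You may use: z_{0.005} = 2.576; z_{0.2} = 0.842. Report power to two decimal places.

power ≈ 0.90

For two equal groups, power = Φ(d·√(n/2) − z_{α/2}).
d·√(n/2) = 0.29 × √(356/2) = 0.29 × 13.342 = 3.869.
z_β = 3.869 − 2.576 = 1.293.
Power = Φ(1.293) = 0.902.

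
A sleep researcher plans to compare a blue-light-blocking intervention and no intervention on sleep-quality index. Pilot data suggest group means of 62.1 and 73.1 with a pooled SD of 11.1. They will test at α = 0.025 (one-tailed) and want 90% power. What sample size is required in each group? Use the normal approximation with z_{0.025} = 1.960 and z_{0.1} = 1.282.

n = 22 per group

Cohen's d = |M₁ − M₂| / SD_pooled = |62.1 − 73.1| / 11.1 = 11.0 / 11.1 = 0.991.
For two independent groups with equal n: n = 2·((z_{α} + z_β) / d)².
z_{α} + z_β = 1.960 + 1.282 = 3.242.
n = 2 × (3.242 / 0.991)² = 2 × 3.271² = 2 × 10.70 = 21.4.
Round up to the next whole participant.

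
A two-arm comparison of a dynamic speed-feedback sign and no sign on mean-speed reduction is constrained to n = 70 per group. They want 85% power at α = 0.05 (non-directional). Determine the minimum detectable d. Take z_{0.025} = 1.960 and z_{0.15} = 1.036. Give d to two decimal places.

d_min ≈ 0.51

For two independent groups of n = 70 each: d_min = (z_{α/2} + z_β)·√(2/n).
z-sum = 1.960 + 1.036 = 2.996.
d_min = 2.996 × √(2/70) = 2.996 × 0.1690 = 0.506.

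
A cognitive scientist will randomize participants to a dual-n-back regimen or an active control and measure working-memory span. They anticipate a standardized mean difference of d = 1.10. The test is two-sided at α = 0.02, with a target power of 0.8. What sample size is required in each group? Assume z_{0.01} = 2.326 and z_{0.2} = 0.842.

n = 17 per group

For two independent groups with equal n: n = 2·((z_{α/2} + z_β) / d)².
z_{α/2} + z_β = 2.326 + 0.842 = 3.168.
n = 2 × (3.168 / 1.10)² = 2 × 2.880² = 2 × 8.29 = 16.6.
Round up to the next whole participant.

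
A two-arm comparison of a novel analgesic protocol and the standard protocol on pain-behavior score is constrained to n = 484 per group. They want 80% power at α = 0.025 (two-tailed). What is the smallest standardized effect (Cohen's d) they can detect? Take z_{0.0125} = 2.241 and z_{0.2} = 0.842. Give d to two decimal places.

For two independent groups of n = 484 each: d_min = (z_{α/2} + z_β)·√(2/n).
z-sum = 2.241 + 0.842 = 3.083.
d_min = 3.083 × √(2/484) = 3.083 × 0.0643 = 0.198.

d_min ≈ 0.20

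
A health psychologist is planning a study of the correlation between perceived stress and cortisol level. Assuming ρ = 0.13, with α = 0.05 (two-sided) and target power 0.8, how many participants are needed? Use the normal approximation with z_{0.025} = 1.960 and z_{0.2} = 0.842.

Fisher's z: C = ½·ln((1+r)/(1−r)) = ½·ln(1.2989) = 0.1307.
n = ((z_{α/2} + z_β)/C)² + 3.
(1.960 + 0.842) / 0.1307 = 2.802 / 0.1307 = 21.438.
n = 21.438² + 3 = 459.61 + 3 = 462.6.
Round up.

n = 463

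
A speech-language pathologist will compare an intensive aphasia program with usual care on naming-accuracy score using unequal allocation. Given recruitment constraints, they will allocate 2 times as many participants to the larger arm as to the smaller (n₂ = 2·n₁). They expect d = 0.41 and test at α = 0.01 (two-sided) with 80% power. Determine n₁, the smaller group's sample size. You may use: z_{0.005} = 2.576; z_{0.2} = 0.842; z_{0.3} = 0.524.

With allocation ratio k = n₂/n₁ = 2, Var(x̄₁−x̄₂) = σ²(1/n₁ + 1/(k·n₁)) = σ²·(k+1)/(k·n₁).
So n₁ = (1 + 1/k)·((z_{α/2} + z_β)/d)² = 1.500 × (3.418/0.41)².
n₁ = 1.500 × 69.50 = 104.2.
Round up: n₁ = 105, giving n₂ = 2 × 105 = 210.

n₁ = 105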